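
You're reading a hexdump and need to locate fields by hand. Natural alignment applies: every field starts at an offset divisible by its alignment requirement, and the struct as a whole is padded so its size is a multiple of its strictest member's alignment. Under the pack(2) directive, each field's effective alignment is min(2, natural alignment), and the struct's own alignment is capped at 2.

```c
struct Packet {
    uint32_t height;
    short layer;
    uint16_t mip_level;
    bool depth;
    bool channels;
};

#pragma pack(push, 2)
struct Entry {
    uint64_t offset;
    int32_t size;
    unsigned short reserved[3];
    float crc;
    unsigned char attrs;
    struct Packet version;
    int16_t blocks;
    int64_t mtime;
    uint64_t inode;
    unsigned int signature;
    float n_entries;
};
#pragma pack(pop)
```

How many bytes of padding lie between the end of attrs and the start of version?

Packet: 0..4  height  (4B, 4-aligned); 4..6  layer  (2B, 2-aligned); 6..8  mip_level  (2B, 2-aligned); 8..9  depth  (1B, 1-aligned); 9..10  channels  (1B, 1-aligned); 10..12  -- tail padding (2B); sizeof = 12, alignof = 4
0..8  offset  (8B, 2-aligned)
8..12  size  (4B, 2-aligned)
12..18  reserved  (6B, 2-aligned)
18..22  crc  (4B, 2-aligned)
22..23  attrs  (1B, 1-aligned)
23..24  -- padding (1B)
24..36  version  (12B, 2-aligned)

1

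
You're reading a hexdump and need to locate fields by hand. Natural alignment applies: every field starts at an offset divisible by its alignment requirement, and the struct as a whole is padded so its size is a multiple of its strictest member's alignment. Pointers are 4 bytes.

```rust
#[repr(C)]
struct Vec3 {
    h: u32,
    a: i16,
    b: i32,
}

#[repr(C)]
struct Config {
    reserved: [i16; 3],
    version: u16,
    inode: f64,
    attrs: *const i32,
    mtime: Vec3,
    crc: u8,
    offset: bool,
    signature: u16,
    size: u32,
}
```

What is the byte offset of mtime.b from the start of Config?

Vec3: @0: h [4B, align 4] → 4; @4: a [2B, align 2] → 6; +2 pad (align 4); @8: b [4B, align 4] → 12; size 12, align 4
@0: reserved [6B, align 2] → 6
@6: version [2B, align 2] → 8
@8: inode [8B, align 8] → 16
@16: attrs [4B, align 4] → 20
@20: mtime [12B, align 4] → 32
within Vec3: b at 8
20 + 8 = 28

28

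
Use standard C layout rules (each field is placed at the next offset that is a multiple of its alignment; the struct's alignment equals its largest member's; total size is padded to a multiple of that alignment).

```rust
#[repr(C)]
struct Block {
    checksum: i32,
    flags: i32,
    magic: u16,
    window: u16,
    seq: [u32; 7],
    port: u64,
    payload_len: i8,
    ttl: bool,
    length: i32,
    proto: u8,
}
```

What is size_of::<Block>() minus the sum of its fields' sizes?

9

@0: checksum [4B, align 4] → 4
@4: flags [4B, align 4] → 8
@8: magic [2B, align 2] → 10
@10: window [2B, align 2] → 12
@12: seq [28B, align 4] → 40
@40: port [8B, align 8] → 48
@48: payload_len [1B, align 1] → 49
@49: ttl [1B, align 1] → 50
+2 pad (align 4)
@52: length [4B, align 4] → 56
@56: proto [1B, align 1] → 57
+7 tail pad (align 8)
size 64, align 8
data bytes 55, size 64 → padding 9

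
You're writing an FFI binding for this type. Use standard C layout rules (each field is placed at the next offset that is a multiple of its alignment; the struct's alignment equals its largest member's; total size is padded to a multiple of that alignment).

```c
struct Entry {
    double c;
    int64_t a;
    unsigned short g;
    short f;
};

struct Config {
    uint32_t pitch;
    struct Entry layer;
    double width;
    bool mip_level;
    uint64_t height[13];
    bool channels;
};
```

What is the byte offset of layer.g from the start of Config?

Entry: 0..8  c  (8B, 8-aligned); 8..16  a  (8B, 8-aligned); 16..18  g  (2B, 2-aligned); 18..20  f  (2B, 2-aligned); 20..24  -- tail padding (4B); sizeof = 24, alignof = 8
0..4  pitch  (4B, 4-aligned)
4..8  -- padding (4B)
8..32  layer  (24B, 8-aligned)
within Entry: g at 16
8 + 16 = 24

24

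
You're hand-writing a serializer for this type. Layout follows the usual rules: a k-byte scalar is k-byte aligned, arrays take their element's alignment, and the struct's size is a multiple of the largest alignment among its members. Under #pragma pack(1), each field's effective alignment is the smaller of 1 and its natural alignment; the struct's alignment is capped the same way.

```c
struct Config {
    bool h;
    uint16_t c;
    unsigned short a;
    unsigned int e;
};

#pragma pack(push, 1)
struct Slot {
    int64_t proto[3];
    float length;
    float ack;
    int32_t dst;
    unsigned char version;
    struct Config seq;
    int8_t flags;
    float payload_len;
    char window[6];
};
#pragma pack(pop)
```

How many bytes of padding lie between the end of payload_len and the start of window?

0

Config: 0..1  h  (1B, 1-aligned); 1..2  -- padding (1B); 2..4  c  (2B, 2-aligned); 4..6  a  (2B, 2-aligned); 6..8  -- padding (2B); 8..12  e  (4B, 4-aligned); sizeof = 12, alignof = 4
0..24  proto  (24B, 1-aligned)
24..28  length  (4B, 1-aligned)
28..32  ack  (4B, 1-aligned)
32..36  dst  (4B, 1-aligned)
36..37  version  (1B, 1-aligned)
37..49  seq  (12B, 1-aligned)
49..50  flags  (1B, 1-aligned)
50..54  payload_len  (4B, 1-aligned)
54..60  window  (6B, 1-aligned)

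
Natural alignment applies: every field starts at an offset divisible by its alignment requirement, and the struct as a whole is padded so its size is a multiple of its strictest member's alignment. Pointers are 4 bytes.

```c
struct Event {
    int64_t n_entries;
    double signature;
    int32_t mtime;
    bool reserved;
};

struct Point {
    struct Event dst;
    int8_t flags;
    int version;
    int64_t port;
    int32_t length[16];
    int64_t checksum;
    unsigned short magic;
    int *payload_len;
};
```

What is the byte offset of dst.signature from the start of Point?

Event: @0: n_entries [8B, align 8] → 8; @8: signature [8B, align 8] → 16; @16: mtime [4B, align 4] → 20; @20: reserved [1B, align 1] → 21; +3 tail pad (align 8); size 24, align 8
@0: dst [24B, align 8] → 24
within Event: signature at 8
0 + 8 = 8

8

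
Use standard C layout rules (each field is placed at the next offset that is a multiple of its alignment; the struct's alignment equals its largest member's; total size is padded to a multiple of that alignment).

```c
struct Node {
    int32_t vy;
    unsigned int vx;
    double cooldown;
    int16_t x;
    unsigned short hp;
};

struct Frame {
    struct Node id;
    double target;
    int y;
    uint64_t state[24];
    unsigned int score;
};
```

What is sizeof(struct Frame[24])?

5760

Node: 0..4  vy  (4B, 4-aligned); 4..8  vx  (4B, 4-aligned); 8..16  cooldown  (8B, 8-aligned); 16..18  x  (2B, 2-aligned); 18..20  hp  (2B, 2-aligned); 20..24  -- tail padding (4B); sizeof = 24, alignof = 8
0..24  id  (24B, 8-aligned)
24..32  target  (8B, 8-aligned)
32..36  y  (4B, 4-aligned)
36..40  -- padding (4B)
40..232  state  (192B, 8-aligned)
232..236  score  (4B, 4-aligned)
236..240  -- tail padding (4B)
sizeof = 240, alignof = 8
array of 24: 24 × 240 = 5760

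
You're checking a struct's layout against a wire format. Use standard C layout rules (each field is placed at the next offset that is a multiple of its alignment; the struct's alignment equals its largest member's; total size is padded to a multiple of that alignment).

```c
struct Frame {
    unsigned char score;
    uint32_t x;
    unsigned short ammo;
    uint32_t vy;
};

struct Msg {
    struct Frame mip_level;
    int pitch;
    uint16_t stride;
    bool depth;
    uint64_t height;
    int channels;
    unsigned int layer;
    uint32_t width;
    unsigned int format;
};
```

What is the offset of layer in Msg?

Frame: @0: score [1B, align 1] → 1; +3 pad (align 4); @4: x [4B, align 4] → 8; @8: ammo [2B, align 2] → 10; +2 pad (align 4); @12: vy [4B, align 4] → 16; size 16, align 4
@0: mip_level [16B, align 4] → 16
@16: pitch [4B, align 4] → 20
@20: stride [2B, align 2] → 22
@22: depth [1B, align 1] → 23
+1 pad (align 8)
@24: height [8B, align 8] → 32
@32: channels [4B, align 4] → 36
@36: layer [4B, align 4] → 40

36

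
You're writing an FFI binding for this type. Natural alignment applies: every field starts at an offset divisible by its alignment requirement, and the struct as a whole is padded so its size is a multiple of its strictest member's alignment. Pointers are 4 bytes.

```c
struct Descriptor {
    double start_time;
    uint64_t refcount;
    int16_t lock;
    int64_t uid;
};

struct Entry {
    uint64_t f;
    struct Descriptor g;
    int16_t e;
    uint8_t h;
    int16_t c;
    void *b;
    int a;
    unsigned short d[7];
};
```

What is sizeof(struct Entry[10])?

720

Descriptor: 0..8  start_time  (8B, 8-aligned); 8..16  refcount  (8B, 8-aligned); 16..18  lock  (2B, 2-aligned); 18..24  -- padding (6B); 24..32  uid  (8B, 8-aligned); sizeof = 32, alignof = 8
0..8  f  (8B, 8-aligned)
8..40  g  (32B, 8-aligned)
40..42  e  (2B, 2-aligned)
42..43  h  (1B, 1-aligned)
43..44  -- padding (1B)
44..46  c  (2B, 2-aligned)
46..48  -- padding (2B)
48..52  b  (4B, 4-aligned)
52..56  a  (4B, 4-aligned)
56..70  d  (14B, 2-aligned)
70..72  -- tail padding (2B)
sizeof = 72, alignof = 8
array of 10: 10 × 72 = 720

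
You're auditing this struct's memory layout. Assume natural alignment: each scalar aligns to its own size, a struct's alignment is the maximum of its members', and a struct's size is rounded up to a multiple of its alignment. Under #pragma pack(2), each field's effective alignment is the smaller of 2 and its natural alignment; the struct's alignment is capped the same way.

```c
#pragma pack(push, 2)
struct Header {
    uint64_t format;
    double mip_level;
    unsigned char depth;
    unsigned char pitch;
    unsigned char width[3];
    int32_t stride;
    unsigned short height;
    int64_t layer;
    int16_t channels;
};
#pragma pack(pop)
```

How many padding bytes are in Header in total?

format at 0 (size 8, align 2) → ends 8
mip_level at 8 (size 8, align 2) → ends 16
depth at 16 (size 1, align 1) → ends 17
pitch at 17 (size 1, align 1) → ends 18
width at 18 (size 3, align 1) → ends 21
pad 1 to align 2 for stride
stride at 22 (size 4, align 2) → ends 26
height at 26 (size 2, align 2) → ends 28
layer at 28 (size 8, align 2) → ends 36
channels at 36 (size 2, align 2) → ends 38
total 38 bytes, alignment 2
data bytes 37, size 38 → padding 1

1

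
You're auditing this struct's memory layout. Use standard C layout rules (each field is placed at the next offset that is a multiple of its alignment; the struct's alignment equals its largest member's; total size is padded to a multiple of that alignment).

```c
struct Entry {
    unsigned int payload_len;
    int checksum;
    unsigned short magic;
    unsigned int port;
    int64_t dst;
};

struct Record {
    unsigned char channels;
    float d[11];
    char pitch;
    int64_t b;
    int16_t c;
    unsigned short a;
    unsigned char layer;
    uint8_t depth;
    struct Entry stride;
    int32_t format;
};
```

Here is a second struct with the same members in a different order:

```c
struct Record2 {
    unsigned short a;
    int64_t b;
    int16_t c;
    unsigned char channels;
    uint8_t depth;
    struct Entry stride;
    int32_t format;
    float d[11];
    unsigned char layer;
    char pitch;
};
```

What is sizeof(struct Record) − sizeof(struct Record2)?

0

Entry: 0..4  payload_len  (4B, 4-aligned); 4..8  checksum  (4B, 4-aligned); 8..10  magic  (2B, 2-aligned); 10..12  -- padding (2B); 12..16  port  (4B, 4-aligned); 16..24  dst  (8B, 8-aligned); sizeof = 24, alignof = 8
0..1  channels  (1B, 1-aligned)
1..4  -- padding (3B)
4..48  d  (44B, 4-aligned)
48..49  pitch  (1B, 1-aligned)
49..56  -- padding (7B)
56..64  b  (8B, 8-aligned)
64..66  c  (2B, 2-aligned)
66..68  a  (2B, 2-aligned)
68..69  layer  (1B, 1-aligned)
69..70  depth  (1B, 1-aligned)
70..72  -- padding (2B)
72..96  stride  (24B, 8-aligned)
96..100  format  (4B, 4-aligned)
100..104  -- tail padding (4B)
sizeof = 104, alignof = 8
— Record2 —
0..2  a  (2B, 2-aligned)
2..8  -- padding (6B)
8..16  b  (8B, 8-aligned)
16..18  c  (2B, 2-aligned)
18..19  channels  (1B, 1-aligned)
19..20  depth  (1B, 1-aligned)
20..24  -- padding (4B)
24..48  stride  (24B, 8-aligned)
48..52  format  (4B, 4-aligned)
52..96  d  (44B, 4-aligned)
96..97  layer  (1B, 1-aligned)
97..98  pitch  (1B, 1-aligned)
98..104  -- tail padding (6B)
sizeof = 104, alignof = 8
104 − 104 = 0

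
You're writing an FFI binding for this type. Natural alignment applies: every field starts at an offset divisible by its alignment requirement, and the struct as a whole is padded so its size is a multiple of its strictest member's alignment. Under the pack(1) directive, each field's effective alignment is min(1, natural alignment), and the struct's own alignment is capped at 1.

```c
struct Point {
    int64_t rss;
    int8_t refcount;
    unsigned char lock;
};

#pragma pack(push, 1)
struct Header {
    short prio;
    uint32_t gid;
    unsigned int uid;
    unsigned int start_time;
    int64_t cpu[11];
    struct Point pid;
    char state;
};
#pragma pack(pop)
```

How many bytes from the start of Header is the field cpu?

14

Point: 0..8  rss  (8B, 8-aligned); 8..9  refcount  (1B, 1-aligned); 9..10  lock  (1B, 1-aligned); 10..16  -- tail padding (6B); sizeof = 16, alignof = 8
0..2  prio  (2B, 1-aligned)
2..6  gid  (4B, 1-aligned)
6..10  uid  (4B, 1-aligned)
10..14  start_time  (4B, 1-aligned)
14..102  cpu  (88B, 1-aligned)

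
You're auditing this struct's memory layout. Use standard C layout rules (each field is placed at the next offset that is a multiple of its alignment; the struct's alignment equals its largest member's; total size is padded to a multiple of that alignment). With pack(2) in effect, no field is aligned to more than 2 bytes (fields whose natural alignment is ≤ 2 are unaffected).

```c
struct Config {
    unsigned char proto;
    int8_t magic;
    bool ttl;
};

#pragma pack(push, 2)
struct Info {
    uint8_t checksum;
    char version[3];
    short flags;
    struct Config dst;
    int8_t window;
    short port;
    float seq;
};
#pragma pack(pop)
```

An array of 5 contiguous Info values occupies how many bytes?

80

Config: proto at 0 (size 1, align 1) → ends 1; magic at 1 (size 1, align 1) → ends 2; ttl at 2 (size 1, align 1) → ends 3; total 3 bytes, alignment 1
checksum at 0 (size 1, align 1) → ends 1
version at 1 (size 3, align 1) → ends 4
flags at 4 (size 2, align 2) → ends 6
dst at 6 (size 3, align 1) → ends 9
window at 9 (size 1, align 1) → ends 10
port at 10 (size 2, align 2) → ends 12
seq at 12 (size 4, align 2) → ends 16
total 16 bytes, alignment 2
array of 5: 5 × 16 = 80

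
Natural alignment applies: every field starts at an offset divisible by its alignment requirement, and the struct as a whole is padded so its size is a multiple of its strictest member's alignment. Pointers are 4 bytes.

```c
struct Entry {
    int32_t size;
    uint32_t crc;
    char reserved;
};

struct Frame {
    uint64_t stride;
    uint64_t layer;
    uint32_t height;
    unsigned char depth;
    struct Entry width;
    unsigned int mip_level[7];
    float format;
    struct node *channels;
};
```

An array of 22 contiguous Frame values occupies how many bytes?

1584

Entry: @0: size [4B, align 4] → 4; @4: crc [4B, align 4] → 8; @8: reserved [1B, align 1] → 9; +3 tail pad (align 4); size 12, align 4
@0: stride [8B, align 8] → 8
@8: layer [8B, align 8] → 16
@16: height [4B, align 4] → 20
@20: depth [1B, align 1] → 21
+3 pad (align 4)
@24: width [12B, align 4] → 36
@36: mip_level [28B, align 4] → 64
@64: format [4B, align 4] → 68
@68: channels [4B, align 4] → 72
size 72, align 8
array of 22: 22 × 72 = 1584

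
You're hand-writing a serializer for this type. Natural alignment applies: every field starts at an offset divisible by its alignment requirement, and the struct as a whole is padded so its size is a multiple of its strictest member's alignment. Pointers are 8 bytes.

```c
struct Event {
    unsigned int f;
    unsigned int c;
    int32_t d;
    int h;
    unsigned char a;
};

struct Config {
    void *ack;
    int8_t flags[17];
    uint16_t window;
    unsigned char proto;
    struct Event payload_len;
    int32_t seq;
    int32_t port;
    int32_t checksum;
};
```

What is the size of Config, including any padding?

Event: @0: f [4B, align 4] → 4; @4: c [4B, align 4] → 8; @8: d [4B, align 4] → 12; @12: h [4B, align 4] → 16; @16: a [1B, align 1] → 17; +3 tail pad (align 4); size 20, align 4
@0: ack [8B, align 8] → 8
@8: flags [17B, align 1] → 25
+1 pad (align 2)
@26: window [2B, align 2] → 28
@28: proto [1B, align 1] → 29
+3 pad (align 4)
@32: payload_len [20B, align 4] → 52
@52: seq [4B, align 4] → 56
@56: port [4B, align 4] → 60
@60: checksum [4B, align 4] → 64
size 64, align 8

64 bytes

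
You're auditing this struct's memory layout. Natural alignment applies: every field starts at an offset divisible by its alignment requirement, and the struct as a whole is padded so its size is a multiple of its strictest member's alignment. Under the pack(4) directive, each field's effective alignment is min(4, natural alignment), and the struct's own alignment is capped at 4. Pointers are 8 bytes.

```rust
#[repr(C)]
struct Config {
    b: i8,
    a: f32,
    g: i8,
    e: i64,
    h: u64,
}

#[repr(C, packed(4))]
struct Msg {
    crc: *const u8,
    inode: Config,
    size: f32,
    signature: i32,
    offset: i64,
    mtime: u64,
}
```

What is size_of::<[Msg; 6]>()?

Config: @0: b [1B, align 1] → 1; +3 pad (align 4); @4: a [4B, align 4] → 8; @8: g [1B, align 1] → 9; +7 pad (align 8); @16: e [8B, align 8] → 24; @24: h [8B, align 8] → 32; size 32, align 8
@0: crc [8B, align 4] → 8
@8: inode [32B, align 4] → 40
@40: size [4B, align 4] → 44
@44: signature [4B, align 4] → 48
@48: offset [8B, align 4] → 56
@56: mtime [8B, align 4] → 64
size 64, align 4
array of 6: 6 × 64 = 384

384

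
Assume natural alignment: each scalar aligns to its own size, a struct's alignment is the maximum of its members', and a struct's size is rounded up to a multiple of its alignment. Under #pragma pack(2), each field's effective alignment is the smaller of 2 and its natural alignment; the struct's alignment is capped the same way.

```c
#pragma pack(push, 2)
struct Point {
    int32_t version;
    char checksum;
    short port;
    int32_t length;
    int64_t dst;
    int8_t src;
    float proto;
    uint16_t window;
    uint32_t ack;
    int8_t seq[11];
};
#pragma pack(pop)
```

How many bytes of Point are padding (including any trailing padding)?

3

0..4  version  (4B, 2-aligned)
4..5  checksum  (1B, 1-aligned)
5..6  -- padding (1B)
6..8  port  (2B, 2-aligned)
8..12  length  (4B, 2-aligned)
12..20  dst  (8B, 2-aligned)
20..21  src  (1B, 1-aligned)
21..22  -- padding (1B)
22..26  proto  (4B, 2-aligned)
26..28  window  (2B, 2-aligned)
28..32  ack  (4B, 2-aligned)
32..43  seq  (11B, 1-aligned)
43..44  -- tail padding (1B)
sizeof = 44, alignof = 2
data bytes 41, size 44 → padding 3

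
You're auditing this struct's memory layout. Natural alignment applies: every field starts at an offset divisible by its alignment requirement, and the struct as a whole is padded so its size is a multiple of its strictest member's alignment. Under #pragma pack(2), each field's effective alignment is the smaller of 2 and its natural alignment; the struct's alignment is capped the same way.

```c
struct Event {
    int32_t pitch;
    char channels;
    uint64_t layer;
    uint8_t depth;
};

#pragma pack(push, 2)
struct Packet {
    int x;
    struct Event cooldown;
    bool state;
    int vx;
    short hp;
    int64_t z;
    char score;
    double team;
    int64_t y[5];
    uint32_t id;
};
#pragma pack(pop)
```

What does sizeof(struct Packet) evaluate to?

98

Event: 0..4  pitch  (4B, 4-aligned); 4..5  channels  (1B, 1-aligned); 5..8  -- padding (3B); 8..16  layer  (8B, 8-aligned); 16..17  depth  (1B, 1-aligned); 17..24  -- tail padding (7B); sizeof = 24, alignof = 8
0..4  x  (4B, 2-aligned)
4..28  cooldown  (24B, 2-aligned)
28..29  state  (1B, 1-aligned)
29..30  -- padding (1B)
30..34  vx  (4B, 2-aligned)
34..36  hp  (2B, 2-aligned)
36..44  z  (8B, 2-aligned)
44..45  score  (1B, 1-aligned)
45..46  -- padding (1B)
46..54  team  (8B, 2-aligned)
54..94  y  (40B, 2-aligned)
94..98  id  (4B, 2-aligned)
sizeof = 98, alignof = 2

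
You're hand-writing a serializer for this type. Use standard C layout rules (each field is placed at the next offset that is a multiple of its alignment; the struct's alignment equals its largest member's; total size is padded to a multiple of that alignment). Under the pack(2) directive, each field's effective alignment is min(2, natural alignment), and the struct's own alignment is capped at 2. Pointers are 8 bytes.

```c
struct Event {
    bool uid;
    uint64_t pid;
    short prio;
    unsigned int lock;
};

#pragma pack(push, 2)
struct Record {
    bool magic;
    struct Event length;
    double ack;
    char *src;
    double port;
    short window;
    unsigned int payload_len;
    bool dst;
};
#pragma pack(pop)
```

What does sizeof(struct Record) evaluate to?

Event: 0..1  uid  (1B, 1-aligned); 1..8  -- padding (7B); 8..16  pid  (8B, 8-aligned); 16..18  prio  (2B, 2-aligned); 18..20  -- padding (2B); 20..24  lock  (4B, 4-aligned); sizeof = 24, alignof = 8
0..1  magic  (1B, 1-aligned)
1..2  -- padding (1B)
2..26  length  (24B, 2-aligned)
26..34  ack  (8B, 2-aligned)
34..42  src  (8B, 2-aligned)
42..50  port  (8B, 2-aligned)
50..52  window  (2B, 2-aligned)
52..56  payload_len  (4B, 2-aligned)
56..57  dst  (1B, 1-aligned)
57..58  -- tail padding (1B)
sizeof = 58, alignof = 2

58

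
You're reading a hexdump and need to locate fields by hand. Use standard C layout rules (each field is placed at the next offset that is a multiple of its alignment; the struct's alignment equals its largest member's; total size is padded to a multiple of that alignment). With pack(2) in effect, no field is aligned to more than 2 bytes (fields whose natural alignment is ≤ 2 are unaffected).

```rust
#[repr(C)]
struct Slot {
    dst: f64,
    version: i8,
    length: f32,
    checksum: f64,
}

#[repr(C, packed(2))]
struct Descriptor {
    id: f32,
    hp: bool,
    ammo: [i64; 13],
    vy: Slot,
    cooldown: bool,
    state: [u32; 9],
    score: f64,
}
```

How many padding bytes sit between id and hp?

Slot: 0..8  dst  (8B, 8-aligned); 8..9  version  (1B, 1-aligned); 9..12  -- padding (3B); 12..16  length  (4B, 4-aligned); 16..24  checksum  (8B, 8-aligned); sizeof = 24, alignof = 8
0..4  id  (4B, 2-aligned)
4..5  hp  (1B, 1-aligned)

0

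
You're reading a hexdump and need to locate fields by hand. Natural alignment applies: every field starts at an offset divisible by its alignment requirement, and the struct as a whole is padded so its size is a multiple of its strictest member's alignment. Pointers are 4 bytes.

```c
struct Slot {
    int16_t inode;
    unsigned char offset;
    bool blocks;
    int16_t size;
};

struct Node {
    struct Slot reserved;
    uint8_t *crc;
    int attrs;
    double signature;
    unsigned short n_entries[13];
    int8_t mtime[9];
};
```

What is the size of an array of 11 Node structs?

Slot: @0: inode [2B, align 2] → 2; @2: offset [1B, align 1] → 3; @3: blocks [1B, align 1] → 4; @4: size [2B, align 2] → 6; size 6, align 2
@0: reserved [6B, align 2] → 6
+2 pad (align 4)
@8: crc [4B, align 4] → 12
@12: attrs [4B, align 4] → 16
@16: signature [8B, align 8] → 24
@24: n_entries [26B, align 2] → 50
@50: mtime [9B, align 1] → 59
+5 tail pad (align 8)
size 64, align 8
array of 11: 11 × 64 = 704

704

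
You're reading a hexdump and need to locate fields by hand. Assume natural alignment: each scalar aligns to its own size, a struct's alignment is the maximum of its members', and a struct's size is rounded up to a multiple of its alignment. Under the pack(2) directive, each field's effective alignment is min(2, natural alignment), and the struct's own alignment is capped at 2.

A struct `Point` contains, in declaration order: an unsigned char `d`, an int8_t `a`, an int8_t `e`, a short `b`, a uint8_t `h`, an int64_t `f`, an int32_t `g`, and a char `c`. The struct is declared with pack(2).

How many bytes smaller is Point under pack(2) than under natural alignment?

2

natural layout:
  0..1  d  (1B, 1-aligned)
  1..2  a  (1B, 1-aligned)
  2..3  e  (1B, 1-aligned)
  3..4  -- padding (1B)
  4..6  b  (2B, 2-aligned)
  6..7  h  (1B, 1-aligned)
  7..8  -- padding (1B)
  8..16  f  (8B, 8-aligned)
  16..20  g  (4B, 4-aligned)
  20..21  c  (1B, 1-aligned)
  21..24  -- tail padding (3B)
  sizeof = 24, alignof = 8
packed(2) layout:
  0..1  d  (1B, 1-aligned)
  1..2  a  (1B, 1-aligned)
  2..3  e  (1B, 1-aligned)
  3..4  -- padding (1B)
  4..6  b  (2B, 2-aligned)
  6..7  h  (1B, 1-aligned)
  7..8  -- padding (1B)
  8..16  f  (8B, 2-aligned)
  16..20  g  (4B, 2-aligned)
  20..21  c  (1B, 1-aligned)
  21..22  -- tail padding (1B)
  sizeof = 22, alignof = 2
24 − 22 = 2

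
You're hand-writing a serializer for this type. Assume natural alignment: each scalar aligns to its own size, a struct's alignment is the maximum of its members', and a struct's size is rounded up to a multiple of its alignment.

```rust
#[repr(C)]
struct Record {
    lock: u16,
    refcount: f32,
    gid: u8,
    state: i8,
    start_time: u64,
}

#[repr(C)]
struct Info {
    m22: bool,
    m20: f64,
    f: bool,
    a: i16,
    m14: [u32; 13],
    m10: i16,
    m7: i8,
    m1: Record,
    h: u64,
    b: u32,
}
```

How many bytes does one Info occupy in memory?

120

Record: lock at 0 (size 2, align 2) → ends 2; pad 2 to align 4 for refcount; refcount at 4 (size 4, align 4) → ends 8; gid at 8 (size 1, align 1) → ends 9; state at 9 (size 1, align 1) → ends 10; pad 6 to align 8 for start_time; start_time at 16 (size 8, align 8) → ends 24; total 24 bytes, alignment 8
m22 at 0 (size 1, align 1) → ends 1
pad 7 to align 8 for m20
m20 at 8 (size 8, align 8) → ends 16
f at 16 (size 1, align 1) → ends 17
pad 1 to align 2 for a
a at 18 (size 2, align 2) → ends 20
m14 at 20 (size 52, align 4) → ends 72
m10 at 72 (size 2, align 2) → ends 74
m7 at 74 (size 1, align 1) → ends 75
pad 5 to align 8 for m1
m1 at 80 (size 24, align 8) → ends 104
h at 104 (size 8, align 8) → ends 112
b at 112 (size 4, align 4) → ends 116
tail pad 4 to reach multiple of 8
total 120 bytes, alignment 8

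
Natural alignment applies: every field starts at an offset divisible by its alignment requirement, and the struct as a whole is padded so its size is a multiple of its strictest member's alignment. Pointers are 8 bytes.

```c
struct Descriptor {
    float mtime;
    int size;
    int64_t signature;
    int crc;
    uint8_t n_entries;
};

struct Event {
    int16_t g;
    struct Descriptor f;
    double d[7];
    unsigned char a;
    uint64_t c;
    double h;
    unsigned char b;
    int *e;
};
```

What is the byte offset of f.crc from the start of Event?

Descriptor: @0: mtime [4B, align 4] → 4; @4: size [4B, align 4] → 8; @8: signature [8B, align 8] → 16; @16: crc [4B, align 4] → 20; @20: n_entries [1B, align 1] → 21; +3 tail pad (align 8); size 24, align 8
@0: g [2B, align 2] → 2
+6 pad (align 8)
@8: f [24B, align 8] → 32
within Descriptor: crc at 16
8 + 16 = 24

24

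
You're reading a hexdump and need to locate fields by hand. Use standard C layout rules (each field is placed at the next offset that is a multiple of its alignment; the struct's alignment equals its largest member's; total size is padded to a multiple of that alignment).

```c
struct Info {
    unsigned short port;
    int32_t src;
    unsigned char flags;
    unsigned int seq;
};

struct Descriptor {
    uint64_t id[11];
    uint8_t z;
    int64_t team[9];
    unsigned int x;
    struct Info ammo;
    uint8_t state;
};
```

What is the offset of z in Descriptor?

Info: 0..2  port  (2B, 2-aligned); 2..4  -- padding (2B); 4..8  src  (4B, 4-aligned); 8..9  flags  (1B, 1-aligned); 9..12  -- padding (3B); 12..16  seq  (4B, 4-aligned); sizeof = 16, alignof = 4
0..88  id  (88B, 8-aligned)
88..89  z  (1B, 1-aligned)

88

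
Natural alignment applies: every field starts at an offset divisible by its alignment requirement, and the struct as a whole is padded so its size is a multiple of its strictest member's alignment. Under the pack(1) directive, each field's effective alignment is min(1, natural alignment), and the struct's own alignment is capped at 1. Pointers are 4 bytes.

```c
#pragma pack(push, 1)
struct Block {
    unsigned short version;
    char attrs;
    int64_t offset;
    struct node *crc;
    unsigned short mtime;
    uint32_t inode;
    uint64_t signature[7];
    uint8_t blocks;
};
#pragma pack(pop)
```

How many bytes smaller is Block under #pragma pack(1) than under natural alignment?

natural layout:
  @0: version [2B, align 2] → 2
  @2: attrs [1B, align 1] → 3
  +5 pad (align 8)
  @8: offset [8B, align 8] → 16
  @16: crc [4B, align 4] → 20
  @20: mtime [2B, align 2] → 22
  +2 pad (align 4)
  @24: inode [4B, align 4] → 28
  +4 pad (align 8)
  @32: signature [56B, align 8] → 88
  @88: blocks [1B, align 1] → 89
  +7 tail pad (align 8)
  size 96, align 8
packed(1) layout:
  @0: version [2B, align 1] → 2
  @2: attrs [1B, align 1] → 3
  @3: offset [8B, align 1] → 11
  @11: crc [4B, align 1] → 15
  @15: mtime [2B, align 1] → 17
  @17: inode [4B, align 1] → 21
  @21: signature [56B, align 1] → 77
  @77: blocks [1B, align 1] → 78
  size 78, align 1
96 − 78 = 18

18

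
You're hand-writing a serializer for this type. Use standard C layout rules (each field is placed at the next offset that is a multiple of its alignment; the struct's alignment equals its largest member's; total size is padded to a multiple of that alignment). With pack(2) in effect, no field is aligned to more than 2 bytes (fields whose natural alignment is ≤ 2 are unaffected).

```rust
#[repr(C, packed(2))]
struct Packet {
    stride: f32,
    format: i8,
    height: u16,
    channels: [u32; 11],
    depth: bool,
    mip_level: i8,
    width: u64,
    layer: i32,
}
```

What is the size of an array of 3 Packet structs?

198

@0: stride [4B, align 2] → 4
@4: format [1B, align 1] → 5
+1 pad (align 2)
@6: height [2B, align 2] → 8
@8: channels [44B, align 2] → 52
@52: depth [1B, align 1] → 53
@53: mip_level [1B, align 1] → 54
@54: width [8B, align 2] → 62
@62: layer [4B, align 2] → 66
size 66, align 2
array of 3: 3 × 66 = 198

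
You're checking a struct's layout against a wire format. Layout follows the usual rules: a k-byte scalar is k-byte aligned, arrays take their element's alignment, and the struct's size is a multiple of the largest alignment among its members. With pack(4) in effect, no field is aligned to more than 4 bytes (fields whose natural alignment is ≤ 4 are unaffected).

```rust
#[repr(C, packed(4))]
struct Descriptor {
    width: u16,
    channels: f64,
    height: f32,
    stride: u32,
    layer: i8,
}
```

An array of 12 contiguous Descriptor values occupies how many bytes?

width at 0 (size 2, align 2) → ends 2
pad 2 to align 4 for channels
channels at 4 (size 8, align 4) → ends 12
height at 12 (size 4, align 4) → ends 16
stride at 16 (size 4, align 4) → ends 20
layer at 20 (size 1, align 1) → ends 21
tail pad 3 to reach multiple of 4
total 24 bytes, alignment 4
array of 12: 12 × 24 = 288

288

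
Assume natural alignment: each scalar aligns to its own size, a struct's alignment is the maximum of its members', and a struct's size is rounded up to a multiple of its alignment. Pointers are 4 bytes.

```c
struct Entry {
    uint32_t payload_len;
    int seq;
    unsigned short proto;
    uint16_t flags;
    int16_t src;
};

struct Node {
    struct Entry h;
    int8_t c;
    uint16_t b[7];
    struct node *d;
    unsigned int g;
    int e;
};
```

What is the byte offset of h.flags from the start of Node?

10

Entry: 0..4  payload_len  (4B, 4-aligned); 4..8  seq  (4B, 4-aligned); 8..10  proto  (2B, 2-aligned); 10..12  flags  (2B, 2-aligned); 12..14  src  (2B, 2-aligned); 14..16  -- tail padding (2B); sizeof = 16, alignof = 4
0..16  h  (16B, 4-aligned)
within Entry: flags at 10
0 + 10 = 10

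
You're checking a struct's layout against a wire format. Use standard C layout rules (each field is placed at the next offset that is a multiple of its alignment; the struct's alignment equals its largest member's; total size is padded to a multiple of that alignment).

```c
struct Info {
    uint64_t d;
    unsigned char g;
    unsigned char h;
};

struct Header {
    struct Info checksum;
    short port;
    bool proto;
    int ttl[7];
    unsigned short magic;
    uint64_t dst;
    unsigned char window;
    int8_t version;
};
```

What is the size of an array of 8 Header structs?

Info: 0..8  d  (8B, 8-aligned); 8..9  g  (1B, 1-aligned); 9..10  h  (1B, 1-aligned); 10..16  -- tail padding (6B); sizeof = 16, alignof = 8
0..16  checksum  (16B, 8-aligned)
16..18  port  (2B, 2-aligned)
18..19  proto  (1B, 1-aligned)
19..20  -- padding (1B)
20..48  ttl  (28B, 4-aligned)
48..50  magic  (2B, 2-aligned)
50..56  -- padding (6B)
56..64  dst  (8B, 8-aligned)
64..65  window  (1B, 1-aligned)
65..66  version  (1B, 1-aligned)
66..72  -- tail padding (6B)
sizeof = 72, alignof = 8
array of 8: 8 × 72 = 576

576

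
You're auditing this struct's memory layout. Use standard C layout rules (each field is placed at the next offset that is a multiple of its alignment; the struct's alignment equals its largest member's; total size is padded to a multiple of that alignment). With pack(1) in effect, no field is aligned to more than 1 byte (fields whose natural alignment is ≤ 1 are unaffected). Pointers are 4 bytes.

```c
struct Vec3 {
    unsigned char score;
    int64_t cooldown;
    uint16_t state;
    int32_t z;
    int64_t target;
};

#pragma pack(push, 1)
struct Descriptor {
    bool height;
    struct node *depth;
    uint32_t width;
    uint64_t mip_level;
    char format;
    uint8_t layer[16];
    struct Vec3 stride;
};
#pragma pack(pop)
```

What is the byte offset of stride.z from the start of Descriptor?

54

Vec3: score at 0 (size 1, align 1) → ends 1; pad 7 to align 8 for cooldown; cooldown at 8 (size 8, align 8) → ends 16; state at 16 (size 2, align 2) → ends 18; pad 2 to align 4 for z; z at 20 (size 4, align 4) → ends 24; target at 24 (size 8, align 8) → ends 32; total 32 bytes, alignment 8
height at 0 (size 1, align 1) → ends 1
depth at 1 (size 4, align 1) → ends 5
width at 5 (size 4, align 1) → ends 9
mip_level at 9 (size 8, align 1) → ends 17
format at 17 (size 1, align 1) → ends 18
layer at 18 (size 16, align 1) → ends 34
stride at 34 (size 32, align 1) → ends 66
within Vec3: z at 20
34 + 20 = 54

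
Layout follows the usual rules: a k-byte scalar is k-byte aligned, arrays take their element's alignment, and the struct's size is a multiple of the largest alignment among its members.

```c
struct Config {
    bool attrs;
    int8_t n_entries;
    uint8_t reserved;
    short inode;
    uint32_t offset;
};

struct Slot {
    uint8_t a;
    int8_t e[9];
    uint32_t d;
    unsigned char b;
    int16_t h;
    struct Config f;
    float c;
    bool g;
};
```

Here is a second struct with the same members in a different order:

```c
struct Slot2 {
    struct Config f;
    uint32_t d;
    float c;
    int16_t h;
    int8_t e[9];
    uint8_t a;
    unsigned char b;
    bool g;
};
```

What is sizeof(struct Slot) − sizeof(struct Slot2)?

Config: 0..1  attrs  (1B, 1-aligned); 1..2  n_entries  (1B, 1-aligned); 2..3  reserved  (1B, 1-aligned); 3..4  -- padding (1B); 4..6  inode  (2B, 2-aligned); 6..8  -- padding (2B); 8..12  offset  (4B, 4-aligned); sizeof = 12, alignof = 4
0..1  a  (1B, 1-aligned)
1..10  e  (9B, 1-aligned)
10..12  -- padding (2B)
12..16  d  (4B, 4-aligned)
16..17  b  (1B, 1-aligned)
17..18  -- padding (1B)
18..20  h  (2B, 2-aligned)
20..32  f  (12B, 4-aligned)
32..36  c  (4B, 4-aligned)
36..37  g  (1B, 1-aligned)
37..40  -- tail padding (3B)
sizeof = 40, alignof = 4
— Slot2 —
0..12  f  (12B, 4-aligned)
12..16  d  (4B, 4-aligned)
16..20  c  (4B, 4-aligned)
20..22  h  (2B, 2-aligned)
22..31  e  (9B, 1-aligned)
31..32  a  (1B, 1-aligned)
32..33  b  (1B, 1-aligned)
33..34  g  (1B, 1-aligned)
34..36  -- tail padding (2B)
sizeof = 36, alignof = 4
40 − 36 = 4

4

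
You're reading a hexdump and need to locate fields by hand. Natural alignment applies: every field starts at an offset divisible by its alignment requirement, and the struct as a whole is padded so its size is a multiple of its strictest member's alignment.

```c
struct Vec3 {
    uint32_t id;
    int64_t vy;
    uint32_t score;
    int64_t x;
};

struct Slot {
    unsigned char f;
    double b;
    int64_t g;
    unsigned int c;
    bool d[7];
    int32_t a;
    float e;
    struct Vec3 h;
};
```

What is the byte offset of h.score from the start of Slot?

64

Vec3: @0: id [4B, align 4] → 4; +4 pad (align 8); @8: vy [8B, align 8] → 16; @16: score [4B, align 4] → 20; +4 pad (align 8); @24: x [8B, align 8] → 32; size 32, align 8
@0: f [1B, align 1] → 1
+7 pad (align 8)
@8: b [8B, align 8] → 16
@16: g [8B, align 8] → 24
@24: c [4B, align 4] → 28
@28: d [7B, align 1] → 35
+1 pad (align 4)
@36: a [4B, align 4] → 40
@40: e [4B, align 4] → 44
+4 pad (align 8)
@48: h [32B, align 8] → 80
within Vec3: score at 16
48 + 16 = 64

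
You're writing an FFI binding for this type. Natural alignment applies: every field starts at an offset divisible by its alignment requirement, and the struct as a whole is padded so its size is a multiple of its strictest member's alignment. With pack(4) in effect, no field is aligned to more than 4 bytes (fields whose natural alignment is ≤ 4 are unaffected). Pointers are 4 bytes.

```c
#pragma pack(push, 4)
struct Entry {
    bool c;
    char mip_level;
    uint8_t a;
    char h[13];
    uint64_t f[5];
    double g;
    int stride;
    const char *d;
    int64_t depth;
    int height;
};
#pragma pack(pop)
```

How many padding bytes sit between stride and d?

c at 0 (size 1, align 1) → ends 1
mip_level at 1 (size 1, align 1) → ends 2
a at 2 (size 1, align 1) → ends 3
h at 3 (size 13, align 1) → ends 16
f at 16 (size 40, align 4) → ends 56
g at 56 (size 8, align 4) → ends 64
stride at 64 (size 4, align 4) → ends 68
d at 68 (size 4, align 4) → ends 72

0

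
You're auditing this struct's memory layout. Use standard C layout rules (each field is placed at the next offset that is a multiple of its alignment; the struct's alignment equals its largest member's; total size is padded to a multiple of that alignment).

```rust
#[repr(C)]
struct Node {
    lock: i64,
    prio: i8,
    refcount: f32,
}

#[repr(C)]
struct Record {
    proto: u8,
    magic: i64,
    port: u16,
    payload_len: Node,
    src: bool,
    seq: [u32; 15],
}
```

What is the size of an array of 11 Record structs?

1144

Node: lock at 0 (size 8, align 8) → ends 8; prio at 8 (size 1, align 1) → ends 9; pad 3 to align 4 for refcount; refcount at 12 (size 4, align 4) → ends 16; total 16 bytes, alignment 8
proto at 0 (size 1, align 1) → ends 1
pad 7 to align 8 for magic
magic at 8 (size 8, align 8) → ends 16
port at 16 (size 2, align 2) → ends 18
pad 6 to align 8 for payload_len
payload_len at 24 (size 16, align 8) → ends 40
src at 40 (size 1, align 1) → ends 41
pad 3 to align 4 for seq
seq at 44 (size 60, align 4) → ends 104
total 104 bytes, alignment 8
array of 11: 11 × 104 = 1144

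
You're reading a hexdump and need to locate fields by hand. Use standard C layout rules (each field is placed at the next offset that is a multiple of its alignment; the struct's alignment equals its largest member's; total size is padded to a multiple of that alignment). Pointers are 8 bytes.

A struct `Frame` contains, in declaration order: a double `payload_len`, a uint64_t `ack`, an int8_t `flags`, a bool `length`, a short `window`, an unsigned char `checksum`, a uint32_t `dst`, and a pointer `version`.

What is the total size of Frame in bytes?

@0: payload_len [8B, align 8] → 8
@8: ack [8B, align 8] → 16
@16: flags [1B, align 1] → 17
@17: length [1B, align 1] → 18
@18: window [2B, align 2] → 20
@20: checksum [1B, align 1] → 21
+3 pad (align 4)
@24: dst [4B, align 4] → 28
+4 pad (align 8)
@32: version [8B, align 8] → 40
size 40, align 8

40 bytes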